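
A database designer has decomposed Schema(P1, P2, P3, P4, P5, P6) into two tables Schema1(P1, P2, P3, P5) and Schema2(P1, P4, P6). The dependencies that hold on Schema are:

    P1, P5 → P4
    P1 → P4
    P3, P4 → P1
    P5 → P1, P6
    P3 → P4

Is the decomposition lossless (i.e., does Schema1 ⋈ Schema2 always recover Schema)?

No

Common attributes: Schema1 ∩ Schema2 = {P1}.
Closure of {P1}: P1 → P4 applies, adding P4. So (P1)⁺ = {P1, P4}.
The closure contains neither all of Schema1 = {P1, P2, P3, P5} nor all of Schema2 = {P1, P4, P6}, so the common attributes are not a superkey of either fragment. The join is lossy.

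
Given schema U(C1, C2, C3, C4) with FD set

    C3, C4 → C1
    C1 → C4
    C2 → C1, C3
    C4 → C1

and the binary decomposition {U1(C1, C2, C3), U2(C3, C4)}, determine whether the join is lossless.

Common attributes: U1 ∩ U2 = {C3}.
No dependency enlarges {C3}, so (C3)⁺ = {C3}.
The closure contains neither all of U1 = {C1, C2, C3} nor all of U2 = {C3, C4}, so the common attributes are not a superkey of either fragment. The join is lossy.

No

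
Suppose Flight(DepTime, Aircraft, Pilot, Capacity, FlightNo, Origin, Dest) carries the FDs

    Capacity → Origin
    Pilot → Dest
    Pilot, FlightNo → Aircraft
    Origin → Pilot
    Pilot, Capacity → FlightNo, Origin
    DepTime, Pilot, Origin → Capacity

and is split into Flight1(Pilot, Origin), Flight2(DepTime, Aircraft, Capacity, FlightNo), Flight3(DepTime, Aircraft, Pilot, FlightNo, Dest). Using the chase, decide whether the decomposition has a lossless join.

No

Chase test. Columns are DepTime, Aircraft, Pilot, Capacity, FlightNo, Origin, Dest; row i has aⱼ where attribute j ∈ Flighti, else bᵢⱼ.
Initial tableau (one row per fragment):
  row 1: b11 b12 a3 b14 b15 a6 b17
  row 2: a1 a2 b23 a4 a5 b26 b27
  row 3: a1 a2 a3 b34 a5 b36 a7
Rows 1 and 3 agree on Pilot; apply Pilot→Dest and equate their Dest entries.
No row becomes fully distinguished — the join is lossy.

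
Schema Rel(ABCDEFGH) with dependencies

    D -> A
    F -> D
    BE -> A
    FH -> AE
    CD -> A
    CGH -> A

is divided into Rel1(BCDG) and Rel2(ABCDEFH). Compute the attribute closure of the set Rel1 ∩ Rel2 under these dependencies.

Rel1 ∩ Rel2 = {BCD}.
D → A applies, adding A
Closure: {ABCD}.

ABCD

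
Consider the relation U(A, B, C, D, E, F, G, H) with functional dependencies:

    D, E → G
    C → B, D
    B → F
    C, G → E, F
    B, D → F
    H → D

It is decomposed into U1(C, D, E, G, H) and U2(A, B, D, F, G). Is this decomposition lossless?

Common attributes: U1 ∩ U2 = {D, G}.
No dependency enlarges {D, G}, so (D, G)⁺ = {D, G}.
The closure contains neither all of U1 = {C, D, E, G, H} nor all of U2 = {A, B, D, F, G}, so the common attributes are not a superkey of either fragment. The join is lossy.

No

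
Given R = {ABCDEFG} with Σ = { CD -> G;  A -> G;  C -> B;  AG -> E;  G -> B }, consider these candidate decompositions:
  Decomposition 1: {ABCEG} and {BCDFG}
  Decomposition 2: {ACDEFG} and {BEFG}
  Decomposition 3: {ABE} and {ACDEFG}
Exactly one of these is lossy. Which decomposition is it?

Decomposition 1

Decomposition 1: common = {BCG}, closure = {BCG} → lossy.
Decomposition 2: common = {EFG}, closure = {BEFG} → lossless.
Decomposition 3: common = {AE}, closure = {ABEG} → lossless.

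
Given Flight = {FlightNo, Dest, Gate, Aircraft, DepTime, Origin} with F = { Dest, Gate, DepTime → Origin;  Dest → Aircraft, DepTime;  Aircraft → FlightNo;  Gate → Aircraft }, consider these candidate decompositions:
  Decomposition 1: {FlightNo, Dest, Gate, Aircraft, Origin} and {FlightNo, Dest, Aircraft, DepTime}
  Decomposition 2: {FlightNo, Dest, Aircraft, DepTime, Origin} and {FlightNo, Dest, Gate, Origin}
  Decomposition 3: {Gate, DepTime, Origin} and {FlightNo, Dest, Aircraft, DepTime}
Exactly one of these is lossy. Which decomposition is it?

Decomposition 3

Decomposition 1: common = {FlightNo, Dest, Aircraft}, closure = {FlightNo, Dest, Aircraft, DepTime} → lossless.
Decomposition 2: common = {FlightNo, Dest, Origin}, closure = {FlightNo, Dest, Aircraft, DepTime, Origin} → lossless.
Decomposition 3: common = {DepTime}, closure = {DepTime} → lossy.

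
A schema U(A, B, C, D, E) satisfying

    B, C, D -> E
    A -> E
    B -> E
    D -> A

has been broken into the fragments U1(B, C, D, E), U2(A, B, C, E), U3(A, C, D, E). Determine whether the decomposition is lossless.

Chase test. Columns are A, B, C, D, E; row i has aⱼ where attribute j ∈ Ui, else bᵢⱼ.
Initial tableau (one row per fragment):
  row 1: b11 a2 a3 a4 a5
  row 2: a1 a2 a3 b24 a5
  row 3: a1 b32 a3 a4 a5
Rows 1 and 3 agree on D; apply D→A and equate their A entries.
Row 1 is now all distinguished symbols — the join is lossless.

Yes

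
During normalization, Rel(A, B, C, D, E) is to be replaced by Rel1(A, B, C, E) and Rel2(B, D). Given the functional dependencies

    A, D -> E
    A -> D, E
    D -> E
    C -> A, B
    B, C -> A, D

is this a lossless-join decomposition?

Common attributes: Rel1 ∩ Rel2 = {B}.
No dependency enlarges {B}, so (B)⁺ = {B}.
The closure contains neither all of Rel1 = {A, B, C, E} nor all of Rel2 = {B, D}, so the common attributes are not a superkey of either fragment. The join is lossy.

No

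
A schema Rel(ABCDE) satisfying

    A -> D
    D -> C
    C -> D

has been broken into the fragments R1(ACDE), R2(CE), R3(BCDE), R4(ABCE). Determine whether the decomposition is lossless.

Chase test. Columns are ABCDE; row i has aⱼ where attribute j ∈ Ri, else bᵢⱼ.
Initial tableau (one row per fragment):
  row 1: a1 b12 a3 a4 a5
  row 2: b21 b22 a3 b24 a5
  row 3: b31 a2 a3 a4 a5
  row 4: a1 a2 a3 b44 a5
Rows 1 and 4 agree on A; apply A→D and equate their D entries.
Rows 1 and 2 agree on C; apply C→D and equate their D entries.
Row 4 is now all distinguished symbols — the join is lossless.

Yes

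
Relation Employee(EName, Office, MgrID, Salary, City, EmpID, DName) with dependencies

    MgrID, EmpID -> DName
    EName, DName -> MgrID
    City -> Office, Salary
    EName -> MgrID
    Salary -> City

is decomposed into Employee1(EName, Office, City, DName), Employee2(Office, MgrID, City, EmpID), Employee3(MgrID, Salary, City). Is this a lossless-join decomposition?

Chase test. Columns are EName, Office, MgrID, Salary, City, EmpID, DName; row i has aⱼ where attribute j ∈ Employeei, else bᵢⱼ.
Initial tableau (one row per fragment):
  row 1: a1 a2 b13 b14 a5 b16 a7
  row 2: b21 a2 a3 b24 a5 a6 b27
  row 3: b31 b32 a3 a4 a5 b36 b37
Rows 1 and 2 agree on City; apply City→Office, Salary and equate their Office, Salary entries.
Rows 1 and 3 agree on City; apply City→Office, Salary and equate their Office, Salary entries.
No row becomes fully distinguished — the join is lossy.

No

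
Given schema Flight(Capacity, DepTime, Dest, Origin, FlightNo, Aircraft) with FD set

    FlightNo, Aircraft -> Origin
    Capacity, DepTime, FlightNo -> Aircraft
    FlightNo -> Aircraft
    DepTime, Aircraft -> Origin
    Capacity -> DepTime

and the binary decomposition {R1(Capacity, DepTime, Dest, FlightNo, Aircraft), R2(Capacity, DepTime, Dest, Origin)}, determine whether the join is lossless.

No

Common attributes: R1 ∩ R2 = {Capacity, DepTime, Dest}.
No dependency enlarges {Capacity, DepTime, Dest}, so (Capacity, DepTime, Dest)⁺ = {Capacity, DepTime, Dest}.
The closure contains neither all of R1 = {Capacity, DepTime, Dest, FlightNo, Aircraft} nor all of R2 = {Capacity, DepTime, Dest, Origin}, so the common attributes are not a superkey of either fragment. The join is lossy.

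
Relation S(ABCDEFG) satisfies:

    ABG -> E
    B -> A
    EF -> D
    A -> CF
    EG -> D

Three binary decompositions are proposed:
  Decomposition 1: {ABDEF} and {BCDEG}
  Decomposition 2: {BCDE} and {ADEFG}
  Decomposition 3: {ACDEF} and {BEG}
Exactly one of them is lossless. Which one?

Decomposition 1

Decomposition 1: common = {BDE}, closure = {ABCDEF} → lossless.
Decomposition 2: common = {DE}, closure = {DE} → lossy.
Decomposition 3: common = {E}, closure = {E} → lossy.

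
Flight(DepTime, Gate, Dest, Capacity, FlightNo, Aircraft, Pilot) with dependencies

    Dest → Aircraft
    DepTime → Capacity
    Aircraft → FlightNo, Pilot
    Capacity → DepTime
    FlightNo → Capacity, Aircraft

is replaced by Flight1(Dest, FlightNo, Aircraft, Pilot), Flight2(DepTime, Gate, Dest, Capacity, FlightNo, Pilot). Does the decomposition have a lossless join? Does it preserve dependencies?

lossless and dependency-preserving

Lossless test: (Dest, FlightNo, Pilot)⁺ = {DepTime, Dest, Capacity, FlightNo, Aircraft, Pilot}, which contains all of one fragment — lossless.
Dependency preservation: FlightNo → Capacity, Aircraft is not contained in any single fragment, but the restricted closure of its left-hand side across the fragments still reaches the right-hand side; the remaining FDs each lie inside some fragment. All dependencies are preserved.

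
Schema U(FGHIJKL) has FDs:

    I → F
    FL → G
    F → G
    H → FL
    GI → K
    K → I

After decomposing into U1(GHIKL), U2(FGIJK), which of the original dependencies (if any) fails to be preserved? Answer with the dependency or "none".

H → FL

Check H → FL: no single fragment contains all of {FHL}, and the restricted closure of {H} across the fragments never reaches {FL}.
I → F is preserved.
FL → G is preserved.
F → G is preserved.
GI → K is preserved.
K → I is preserved.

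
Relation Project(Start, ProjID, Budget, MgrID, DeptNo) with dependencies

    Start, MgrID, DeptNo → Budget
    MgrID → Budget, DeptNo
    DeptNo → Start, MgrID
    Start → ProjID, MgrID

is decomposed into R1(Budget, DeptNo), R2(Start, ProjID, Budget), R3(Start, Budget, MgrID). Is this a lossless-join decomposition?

Chase test. Columns are Start, ProjID, Budget, MgrID, DeptNo; row i has aⱼ where attribute j ∈ Ri, else bᵢⱼ.
Initial tableau (one row per fragment):
  row 1: b11 b12 a3 b14 a5
  row 2: a1 a2 a3 b24 b25
  row 3: a1 b32 a3 a4 b35
Rows 2 and 3 agree on Start; apply Start→ProjID, MgrID and equate their ProjID, MgrID entries.
Rows 2 and 3 agree on MgrID; apply MgrID→Budget, DeptNo and equate their Budget, DeptNo entries.
No row becomes fully distinguished — the join is lossy.

No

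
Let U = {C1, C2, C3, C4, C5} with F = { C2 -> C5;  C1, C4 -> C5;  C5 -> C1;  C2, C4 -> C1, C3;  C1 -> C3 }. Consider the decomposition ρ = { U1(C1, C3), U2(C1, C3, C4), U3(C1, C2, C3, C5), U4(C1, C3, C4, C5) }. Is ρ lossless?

No

Chase test. Columns are C1, C2, C3, C4, C5; row i has aⱼ where attribute j ∈ Ui, else bᵢⱼ.
Initial tableau (one row per fragment):
  row 1: a1 b12 a3 b14 b15
  row 2: a1 b22 a3 a4 b25
  row 3: a1 a2 a3 b34 a5
  row 4: a1 b42 a3 a4 a5
Rows 2 and 4 agree on C1, C4; apply C1, C4→C5 and equate their C5 entries.
No row becomes fully distinguished — the join is lossy.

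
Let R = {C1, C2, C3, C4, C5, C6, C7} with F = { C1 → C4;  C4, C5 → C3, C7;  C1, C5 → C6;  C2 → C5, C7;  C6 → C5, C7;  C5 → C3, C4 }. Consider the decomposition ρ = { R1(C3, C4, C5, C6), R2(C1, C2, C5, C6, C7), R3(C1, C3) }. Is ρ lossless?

Chase test. Columns are C1, C2, C3, C4, C5, C6, C7; row i has aⱼ where attribute j ∈ Ri, else bᵢⱼ.
Initial tableau (one row per fragment):
  row 1: b11 b12 a3 a4 a5 a6 b17
  row 2: a1 a2 b23 b24 a5 a6 a7
  row 3: a1 b32 a3 b34 b35 b36 b37
Rows 2 and 3 agree on C1; apply C1→C4 and equate their C4 entries.
Rows 1 and 2 agree on C6; apply C6→C5, C7 and equate their C5, C7 entries.
Rows 1 and 2 agree on C5; apply C5→C3, C4 and equate their C3, C4 entries.
Row 2 is now all distinguished symbols — the join is lossless.

Yes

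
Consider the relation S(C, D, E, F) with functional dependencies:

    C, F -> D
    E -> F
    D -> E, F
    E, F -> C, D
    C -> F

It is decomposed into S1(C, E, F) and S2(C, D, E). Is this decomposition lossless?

Common attributes: S1 ∩ S2 = {C, E}.
Closure of {C, E}: E → F applies, adding F; E, F → C, D applies, adding D. So (C, E)⁺ = {C, D, E, F}.
This closure contains every attribute of S1, so S1 ∩ S2 → S1. The join is lossless.

Yes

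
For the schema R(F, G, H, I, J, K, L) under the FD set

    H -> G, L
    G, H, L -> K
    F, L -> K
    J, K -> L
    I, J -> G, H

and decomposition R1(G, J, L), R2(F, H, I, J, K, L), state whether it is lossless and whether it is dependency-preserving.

Lossless test: (J, L)⁺ = {J, L}, which is a superkey of neither fragment — lossy.
Dependency preservation: the restricted closure of {H} across the fragments never reaches {G, L}, so H → G, L cannot be enforced without a join — not preserved.

lossy and not dependency-preserving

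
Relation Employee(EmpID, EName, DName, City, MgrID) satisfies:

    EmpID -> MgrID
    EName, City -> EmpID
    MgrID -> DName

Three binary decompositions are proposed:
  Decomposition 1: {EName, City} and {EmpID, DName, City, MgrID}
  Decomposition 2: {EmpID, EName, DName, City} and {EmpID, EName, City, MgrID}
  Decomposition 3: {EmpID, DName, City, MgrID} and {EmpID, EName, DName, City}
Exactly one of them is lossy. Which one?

Decomposition 1: common = {City}, closure = {City} → lossy.
Decomposition 2: common = {EmpID, EName, City}, closure = {EmpID, EName, DName, City, MgrID} → lossless.
Decomposition 3: common = {EmpID, DName, City}, closure = {EmpID, DName, City, MgrID} → lossless.

Decomposition 1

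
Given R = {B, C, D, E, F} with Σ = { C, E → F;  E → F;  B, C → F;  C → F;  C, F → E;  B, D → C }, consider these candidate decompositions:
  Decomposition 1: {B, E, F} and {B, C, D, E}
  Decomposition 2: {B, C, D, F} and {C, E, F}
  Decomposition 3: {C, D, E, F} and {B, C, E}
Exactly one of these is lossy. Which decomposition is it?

Decomposition 1: common = {B, E}, closure = {B, E, F} → lossless.
Decomposition 2: common = {C, F}, closure = {C, E, F} → lossless.
Decomposition 3: common = {C, E}, closure = {C, E, F} → lossy.

Decomposition 3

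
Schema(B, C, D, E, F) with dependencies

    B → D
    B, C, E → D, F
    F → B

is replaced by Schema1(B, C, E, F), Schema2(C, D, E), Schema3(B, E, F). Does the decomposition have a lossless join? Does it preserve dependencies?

Lossless test (chase): Rows 1 and 3 agree on B; apply B→D and equate their D entries. No row becomes fully distinguished — the join is lossy.
Dependency preservation: the restricted closure of {B} across the fragments never reaches {D}, so B → D cannot be enforced without a join — not preserved.

lossy and not dependency-preserving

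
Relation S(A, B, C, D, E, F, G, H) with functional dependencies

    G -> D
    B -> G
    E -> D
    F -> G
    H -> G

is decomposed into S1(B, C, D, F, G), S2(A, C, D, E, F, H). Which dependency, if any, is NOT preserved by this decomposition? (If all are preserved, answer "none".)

H -> G

Check H → G: no single fragment contains all of {G, H}, and the restricted closure of {H} across the fragments never reaches {G}.
G → D is preserved.
B → G is preserved.
E → D is preserved.
F → G is preserved.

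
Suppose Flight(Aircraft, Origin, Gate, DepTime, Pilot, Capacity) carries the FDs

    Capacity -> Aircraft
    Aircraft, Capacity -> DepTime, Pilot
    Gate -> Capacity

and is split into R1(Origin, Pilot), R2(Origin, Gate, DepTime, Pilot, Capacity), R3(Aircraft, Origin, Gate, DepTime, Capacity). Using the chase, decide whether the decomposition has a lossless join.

Yes

Chase test. Columns are Aircraft, Origin, Gate, DepTime, Pilot, Capacity; row i has aⱼ where attribute j ∈ Ri, else bᵢⱼ.
Initial tableau (one row per fragment):
  row 1: b11 a2 b13 b14 a5 b16
  row 2: b21 a2 a3 a4 a5 a6
  row 3: a1 a2 a3 a4 b35 a6
Rows 2 and 3 agree on Capacity; apply Capacity→Aircraft and equate their Aircraft entries.
Rows 2 and 3 agree on Aircraft, Capacity; apply Aircraft, Capacity→DepTime, Pilot and equate their DepTime, Pilot entries.
Row 2 is now all distinguished symbols — the join is lossless.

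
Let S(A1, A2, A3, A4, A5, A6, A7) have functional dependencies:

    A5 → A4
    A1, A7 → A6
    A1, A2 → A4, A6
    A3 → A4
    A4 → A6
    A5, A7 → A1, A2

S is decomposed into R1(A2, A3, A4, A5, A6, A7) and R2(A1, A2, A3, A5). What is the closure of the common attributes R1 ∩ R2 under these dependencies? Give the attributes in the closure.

R1 ∩ R2 = {A2, A3, A5}.
A5 → A4 applies, adding A4
A4 → A6 applies, adding A6
Closure: {A2, A3, A4, A5, A6}.

A2, A3, A4, A5, A6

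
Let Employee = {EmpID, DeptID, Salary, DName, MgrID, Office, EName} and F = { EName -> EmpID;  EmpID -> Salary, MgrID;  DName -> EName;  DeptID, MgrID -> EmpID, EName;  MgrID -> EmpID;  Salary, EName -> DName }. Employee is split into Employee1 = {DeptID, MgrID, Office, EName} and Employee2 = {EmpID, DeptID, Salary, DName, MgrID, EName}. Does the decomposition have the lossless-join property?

Yes

Common attributes: Employee1 ∩ Employee2 = {DeptID, MgrID, EName}.
Closure of {DeptID, MgrID, EName}: EName → EmpID applies, adding EmpID; EmpID → Salary, MgrID applies, adding Salary; Salary, EName → DName applies, adding DName. So (DeptID, MgrID, EName)⁺ = {EmpID, DeptID, Salary, DName, MgrID, EName}.
This closure contains every attribute of Employee2, so Employee1 ∩ Employee2 → Employee2. The join is lossless.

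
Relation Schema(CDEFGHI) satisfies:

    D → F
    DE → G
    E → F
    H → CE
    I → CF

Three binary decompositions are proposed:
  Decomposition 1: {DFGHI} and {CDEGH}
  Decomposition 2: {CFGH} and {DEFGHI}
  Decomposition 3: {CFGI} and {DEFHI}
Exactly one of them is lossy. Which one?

Decomposition 3

Decomposition 1: common = {DGH}, closure = {CDEFGH} → lossless.
Decomposition 2: common = {FGH}, closure = {CEFGH} → lossless.
Decomposition 3: common = {FI}, closure = {CFI} → lossy.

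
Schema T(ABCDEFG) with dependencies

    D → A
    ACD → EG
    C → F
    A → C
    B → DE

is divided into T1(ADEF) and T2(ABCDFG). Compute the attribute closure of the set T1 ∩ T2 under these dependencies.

T1 ∩ T2 = {ADF}.
A → C applies, adding C
ACD → EG applies, adding EG
Closure: {ACDEFG}.

ACDEFG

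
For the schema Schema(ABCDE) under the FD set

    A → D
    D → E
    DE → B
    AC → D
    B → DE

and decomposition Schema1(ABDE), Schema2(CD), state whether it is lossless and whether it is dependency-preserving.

lossy but dependency-preserving

Lossless test: (D)⁺ = {BDE}, which is a superkey of neither fragment — lossy.
Dependency preservation: AC → D is not contained in any single fragment, but the restricted closure of its left-hand side across the fragments still reaches the right-hand side; the remaining FDs each lie inside some fragment. All dependencies are preserved.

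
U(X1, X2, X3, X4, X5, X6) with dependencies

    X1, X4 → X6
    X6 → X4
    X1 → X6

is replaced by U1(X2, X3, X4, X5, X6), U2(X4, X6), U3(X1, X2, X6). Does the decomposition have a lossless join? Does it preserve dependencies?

lossy but dependency-preserving

Lossless test (chase): Rows 1 and 3 agree on X6; apply X6→X4 and equate their X4 entries. No row becomes fully distinguished — the join is lossy.
Dependency preservation: X1, X4 → X6 is not contained in any single fragment, but the restricted closure of its left-hand side across the fragments still reaches the right-hand side; the remaining FDs each lie inside some fragment. All dependencies are preserved.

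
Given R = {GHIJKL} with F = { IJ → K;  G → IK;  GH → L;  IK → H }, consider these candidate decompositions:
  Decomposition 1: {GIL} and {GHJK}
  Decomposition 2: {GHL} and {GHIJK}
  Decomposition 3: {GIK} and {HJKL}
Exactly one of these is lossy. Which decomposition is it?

Decomposition 3

Decomposition 1: common = {G}, closure = {GHIKL} → lossless.
Decomposition 2: common = {GH}, closure = {GHIKL} → lossless.
Decomposition 3: common = {K}, closure = {K} → lossy.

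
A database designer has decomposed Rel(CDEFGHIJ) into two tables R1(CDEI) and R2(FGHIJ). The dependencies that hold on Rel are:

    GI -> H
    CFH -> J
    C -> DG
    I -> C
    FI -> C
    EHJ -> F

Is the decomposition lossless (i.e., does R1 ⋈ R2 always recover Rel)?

No

Common attributes: R1 ∩ R2 = {I}.
Closure of {I}: I → C applies, adding C; C → DG applies, adding DG; GI → H applies, adding H. So (I)⁺ = {CDGHI}.
The closure contains neither all of R1 = {CDEI} nor all of R2 = {FGHIJ}, so the common attributes are not a superkey of either fragment. The join is lossy.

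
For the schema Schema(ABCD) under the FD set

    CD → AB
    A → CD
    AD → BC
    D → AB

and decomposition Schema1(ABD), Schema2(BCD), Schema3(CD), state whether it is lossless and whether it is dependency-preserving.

lossless and dependency-preserving

Lossless test (chase): Rows 2 and 3 agree on CD; apply CD→AB and equate their AB entries. Rows 1 and 2 agree on D; apply D→AB and equate their AB entries. Rows 1 and 2 agree on A; apply A→CD and equate their CD entries. Row 1 is now all distinguished symbols — the join is lossless.
Dependency preservation: CD → AB; A → CD; AD → BC are not contained in any single fragment, but the restricted closure of each left-hand side across the fragments still reaches the right-hand side; the remaining FDs each lie inside some fragment. All dependencies are preserved.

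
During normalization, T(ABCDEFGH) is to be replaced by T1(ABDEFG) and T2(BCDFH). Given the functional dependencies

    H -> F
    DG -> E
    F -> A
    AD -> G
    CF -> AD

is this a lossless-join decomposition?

Common attributes: T1 ∩ T2 = {BDF}.
Closure of {BDF}: F → A applies, adding A; AD → G applies, adding G; DG → E applies, adding E. So (BDF)⁺ = {ABDEFG}.
This closure contains every attribute of T1, so T1 ∩ T2 → T1. The join is lossless.

Yes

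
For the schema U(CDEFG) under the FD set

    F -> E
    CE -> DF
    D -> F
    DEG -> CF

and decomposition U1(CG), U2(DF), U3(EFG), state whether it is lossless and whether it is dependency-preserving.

lossy and not dependency-preserving

Lossless test (chase): Rows 2 and 3 agree on F; apply F→E and equate their E entries. No row becomes fully distinguished — the join is lossy.
Dependency preservation: the restricted closure of {CE} across the fragments never reaches {DF}, so CE → DF cannot be enforced without a join — not preserved.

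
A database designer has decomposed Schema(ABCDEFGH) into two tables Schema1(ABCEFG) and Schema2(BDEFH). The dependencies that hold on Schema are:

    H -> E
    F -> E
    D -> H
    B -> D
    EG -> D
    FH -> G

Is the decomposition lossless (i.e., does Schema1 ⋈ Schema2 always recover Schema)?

Yes

Common attributes: Schema1 ∩ Schema2 = {BEF}.
Closure of {BEF}: B → D applies, adding D; D → H applies, adding H; FH → G applies, adding G. So (BEF)⁺ = {BDEFGH}.
This closure contains every attribute of Schema2, so Schema1 ∩ Schema2 → Schema2. The join is lossless.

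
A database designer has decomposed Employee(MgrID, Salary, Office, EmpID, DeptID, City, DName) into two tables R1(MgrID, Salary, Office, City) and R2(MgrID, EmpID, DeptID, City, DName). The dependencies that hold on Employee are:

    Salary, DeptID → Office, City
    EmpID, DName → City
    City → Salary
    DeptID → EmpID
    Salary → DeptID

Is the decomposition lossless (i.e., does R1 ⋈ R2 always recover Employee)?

Common attributes: R1 ∩ R2 = {MgrID, City}.
Closure of {MgrID, City}: City → Salary applies, adding Salary; Salary → DeptID applies, adding DeptID; Salary, DeptID → Office, City applies, adding Office; DeptID → EmpID applies, adding EmpID. So (MgrID, City)⁺ = {MgrID, Salary, Office, EmpID, DeptID, City}.
This closure contains every attribute of R1, so R1 ∩ R2 → R1. The join is lossless.

Yes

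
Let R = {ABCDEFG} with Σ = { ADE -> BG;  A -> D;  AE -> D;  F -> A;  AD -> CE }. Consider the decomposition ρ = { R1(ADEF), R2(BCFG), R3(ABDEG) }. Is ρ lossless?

Chase test. Columns are ABCDEFG; row i has aⱼ where attribute j ∈ Ri, else bᵢⱼ.
Initial tableau (one row per fragment):
  row 1: a1 b12 b13 a4 a5 a6 b17
  row 2: b21 a2 a3 b24 b25 a6 a7
  row 3: a1 a2 b33 a4 a5 b36 a7
Rows 1 and 3 agree on ADE; apply ADE→BG and equate their BG entries.
Rows 1 and 2 agree on F; apply F→A and equate their A entries.
Rows 1 and 3 agree on AD; apply AD→CE and equate their CE entries.
Rows 1 and 2 agree on A; apply A→D and equate their D entries.
Rows 1 and 2 agree on AD; apply AD→CE and equate their CE entries.
Row 1 is now all distinguished symbols — the join is lossless.

Yes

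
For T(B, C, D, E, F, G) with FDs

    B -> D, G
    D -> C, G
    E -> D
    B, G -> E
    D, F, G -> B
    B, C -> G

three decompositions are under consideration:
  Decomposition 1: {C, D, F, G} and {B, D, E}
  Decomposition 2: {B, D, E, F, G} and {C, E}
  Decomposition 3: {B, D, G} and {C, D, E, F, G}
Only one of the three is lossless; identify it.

Decomposition 2

Decomposition 1: common = {D}, closure = {C, D, G} → lossy.
Decomposition 2: common = {E}, closure = {C, D, E, G} → lossless.
Decomposition 3: common = {D, G}, closure = {C, D, G} → lossy.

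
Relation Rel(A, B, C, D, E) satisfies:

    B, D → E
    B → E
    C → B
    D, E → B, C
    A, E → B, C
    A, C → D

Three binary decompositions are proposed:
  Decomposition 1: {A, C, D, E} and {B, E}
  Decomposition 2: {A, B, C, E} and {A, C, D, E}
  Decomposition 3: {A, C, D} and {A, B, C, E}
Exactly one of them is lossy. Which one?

Decomposition 1: common = {E}, closure = {E} → lossy.
Decomposition 2: common = {A, C, E}, closure = {A, B, C, D, E} → lossless.
Decomposition 3: common = {A, C}, closure = {A, B, C, D, E} → lossless.

Decomposition 1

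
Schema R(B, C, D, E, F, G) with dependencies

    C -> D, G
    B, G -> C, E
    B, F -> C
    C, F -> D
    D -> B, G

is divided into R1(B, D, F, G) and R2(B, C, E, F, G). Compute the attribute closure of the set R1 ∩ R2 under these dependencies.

R1 ∩ R2 = {B, F, G}.
B, G → C, E applies, adding C, E
C, F → D applies, adding D
Closure: {B, C, D, E, F, G}.

B, C, D, E, F, G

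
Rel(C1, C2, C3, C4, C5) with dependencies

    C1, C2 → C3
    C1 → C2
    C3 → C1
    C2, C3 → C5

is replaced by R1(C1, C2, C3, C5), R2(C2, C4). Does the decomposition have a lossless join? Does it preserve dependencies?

Lossless test: (C2)⁺ = {C2}, which is a superkey of neither fragment — lossy.
Dependency preservation: every FD's attributes lie within a single fragment, so each can be enforced locally — preserved.

lossy but dependency-preserving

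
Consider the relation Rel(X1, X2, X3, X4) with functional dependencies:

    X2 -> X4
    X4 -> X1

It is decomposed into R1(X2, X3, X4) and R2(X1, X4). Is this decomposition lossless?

Yes

Common attributes: R1 ∩ R2 = {X4}.
Closure of {X4}: X4 → X1 applies, adding X1. So (X4)⁺ = {X1, X4}.
This closure contains every attribute of R2, so R1 ∩ R2 → R2. The join is lossless.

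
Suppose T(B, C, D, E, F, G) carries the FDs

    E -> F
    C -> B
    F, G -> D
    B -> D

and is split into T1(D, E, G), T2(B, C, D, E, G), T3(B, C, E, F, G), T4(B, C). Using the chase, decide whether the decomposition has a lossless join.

Yes

Chase test. Columns are B, C, D, E, F, G; row i has aⱼ where attribute j ∈ Ti, else bᵢⱼ.
Initial tableau (one row per fragment):
  row 1: b11 b12 a3 a4 b15 a6
  row 2: a1 a2 a3 a4 b25 a6
  row 3: a1 a2 b33 a4 a5 a6
  row 4: a1 a2 b43 b44 b45 b46
Rows 1 and 2 agree on E; apply E→F and equate their F entries.
Rows 1 and 3 agree on E; apply E→F and equate their F entries.
Rows 1 and 3 agree on F, G; apply F, G→D and equate their D entries.
Rows 2 and 4 agree on B; apply B→D and equate their D entries.
Row 2 is now all distinguished symbols — the join is lossless.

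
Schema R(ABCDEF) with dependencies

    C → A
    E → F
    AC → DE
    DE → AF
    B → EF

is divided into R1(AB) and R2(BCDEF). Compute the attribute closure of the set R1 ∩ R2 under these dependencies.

R1 ∩ R2 = {B}.
B → EF applies, adding EF
Closure: {BEF}.

BEF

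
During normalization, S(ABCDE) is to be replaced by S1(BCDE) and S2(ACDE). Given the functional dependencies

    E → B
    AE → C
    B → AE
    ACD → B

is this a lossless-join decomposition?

Common attributes: S1 ∩ S2 = {CDE}.
Closure of {CDE}: E → B applies, adding B; B → AE applies, adding A. So (CDE)⁺ = {ABCDE}.
This closure contains every attribute of S1, so S1 ∩ S2 → S1. The join is lossless.

Yes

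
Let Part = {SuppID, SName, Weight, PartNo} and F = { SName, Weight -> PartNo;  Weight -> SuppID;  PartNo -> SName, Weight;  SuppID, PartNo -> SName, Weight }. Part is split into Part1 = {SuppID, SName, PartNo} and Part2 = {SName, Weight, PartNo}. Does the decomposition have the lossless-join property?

Common attributes: Part1 ∩ Part2 = {SName, PartNo}.
Closure of {SName, PartNo}: PartNo → SName, Weight applies, adding Weight; Weight → SuppID applies, adding SuppID. So (SName, PartNo)⁺ = {SuppID, SName, Weight, PartNo}.
This closure contains every attribute of Part1, so Part1 ∩ Part2 → Part1. The join is lossless.

Yes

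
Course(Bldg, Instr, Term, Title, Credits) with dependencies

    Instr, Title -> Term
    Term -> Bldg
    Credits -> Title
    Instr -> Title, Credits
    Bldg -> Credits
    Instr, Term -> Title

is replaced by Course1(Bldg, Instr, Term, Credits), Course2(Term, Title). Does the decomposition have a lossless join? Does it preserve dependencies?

lossless but not dependency-preserving

Lossless test: (Term)⁺ = {Bldg, Term, Title, Credits}, which contains all of one fragment — lossless.
Dependency preservation: the restricted closure of {Credits} across the fragments never reaches {Title}, so Credits → Title cannot be enforced without a join — not preserved.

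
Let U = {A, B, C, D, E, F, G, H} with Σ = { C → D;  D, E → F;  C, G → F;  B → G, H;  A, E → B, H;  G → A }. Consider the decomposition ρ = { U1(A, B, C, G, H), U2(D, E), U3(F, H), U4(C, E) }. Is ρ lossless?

No

Chase test. Columns are A, B, C, D, E, F, G, H; row i has aⱼ where attribute j ∈ Ui, else bᵢⱼ.
Initial tableau (one row per fragment):
  row 1: a1 a2 a3 b14 b15 b16 a7 a8
  row 2: b21 b22 b23 a4 a5 b26 b27 b28
  row 3: b31 b32 b33 b34 b35 a6 b37 a8
  row 4: b41 b42 a3 b44 a5 b46 b47 b48
Rows 1 and 4 agree on C; apply C→D and equate their D entries.
No row becomes fully distinguished — the join is lossy.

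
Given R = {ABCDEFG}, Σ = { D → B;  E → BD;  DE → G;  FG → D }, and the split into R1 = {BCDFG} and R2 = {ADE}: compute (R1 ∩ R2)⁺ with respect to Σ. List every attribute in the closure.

BD

R1 ∩ R2 = {D}.
D → B applies, adding B
Closure: {BD}.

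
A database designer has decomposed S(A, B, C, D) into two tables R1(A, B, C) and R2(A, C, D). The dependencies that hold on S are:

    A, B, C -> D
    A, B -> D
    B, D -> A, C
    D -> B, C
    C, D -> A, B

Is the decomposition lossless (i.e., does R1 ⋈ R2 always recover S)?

No

Common attributes: R1 ∩ R2 = {A, C}.
No dependency enlarges {A, C}, so (A, C)⁺ = {A, C}.
The closure contains neither all of R1 = {A, B, C} nor all of R2 = {A, C, D}, so the common attributes are not a superkey of either fragment. The join is lossy.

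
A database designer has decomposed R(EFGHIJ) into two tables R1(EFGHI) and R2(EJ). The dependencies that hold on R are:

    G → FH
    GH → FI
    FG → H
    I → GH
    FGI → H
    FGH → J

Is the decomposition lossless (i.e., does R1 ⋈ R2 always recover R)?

Common attributes: R1 ∩ R2 = {E}.
No dependency enlarges {E}, so (E)⁺ = {E}.
The closure contains neither all of R1 = {EFGHI} nor all of R2 = {EJ}, so the common attributes are not a superkey of either fragment. The join is lossy.

No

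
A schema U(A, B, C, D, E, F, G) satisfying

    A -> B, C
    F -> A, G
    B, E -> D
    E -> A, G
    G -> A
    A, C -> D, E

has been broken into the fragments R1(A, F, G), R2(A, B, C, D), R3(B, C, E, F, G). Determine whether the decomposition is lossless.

Chase test. Columns are A, B, C, D, E, F, G; row i has aⱼ where attribute j ∈ Ri, else bᵢⱼ.
Initial tableau (one row per fragment):
  row 1: a1 b12 b13 b14 b15 a6 a7
  row 2: a1 a2 a3 a4 b25 b26 b27
  row 3: b31 a2 a3 b34 a5 a6 a7
Rows 1 and 2 agree on A; apply A→B, C and equate their B, C entries.
Rows 1 and 3 agree on F; apply F→A, G and equate their A, G entries.
Rows 1 and 2 agree on A, C; apply A, C→D, E and equate their D, E entries.
Rows 1 and 3 agree on A, C; apply A, C→D, E and equate their D, E entries.
Rows 1 and 2 agree on E; apply E→A, G and equate their A, G entries.
Row 1 is now all distinguished symbols — the join is lossless.

Yes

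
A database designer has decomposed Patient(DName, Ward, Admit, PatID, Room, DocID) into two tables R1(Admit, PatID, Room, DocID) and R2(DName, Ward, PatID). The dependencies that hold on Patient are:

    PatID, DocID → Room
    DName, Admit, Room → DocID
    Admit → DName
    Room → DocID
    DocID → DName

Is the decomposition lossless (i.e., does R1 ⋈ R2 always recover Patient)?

No

Common attributes: R1 ∩ R2 = {PatID}.
No dependency enlarges {PatID}, so (PatID)⁺ = {PatID}.
The closure contains neither all of R1 = {Admit, PatID, Room, DocID} nor all of R2 = {DName, Ward, PatID}, so the common attributes are not a superkey of either fragment. The join is lossy.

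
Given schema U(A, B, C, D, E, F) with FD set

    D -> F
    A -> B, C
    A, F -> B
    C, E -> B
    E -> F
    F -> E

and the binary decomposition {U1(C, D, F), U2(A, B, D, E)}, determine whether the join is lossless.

No

Common attributes: U1 ∩ U2 = {D}.
Closure of {D}: D → F applies, adding F; F → E applies, adding E. So (D)⁺ = {D, E, F}.
The closure contains neither all of U1 = {C, D, F} nor all of U2 = {A, B, D, E}, so the common attributes are not a superkey of either fragment. The join is lossy.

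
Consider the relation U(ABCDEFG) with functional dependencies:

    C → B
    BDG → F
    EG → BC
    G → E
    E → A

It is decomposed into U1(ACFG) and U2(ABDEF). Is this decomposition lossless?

Common attributes: U1 ∩ U2 = {AF}.
No dependency enlarges {AF}, so (AF)⁺ = {AF}.
The closure contains neither all of U1 = {ACFG} nor all of U2 = {ABDEF}, so the common attributes are not a superkey of either fragment. The join is lossy.

No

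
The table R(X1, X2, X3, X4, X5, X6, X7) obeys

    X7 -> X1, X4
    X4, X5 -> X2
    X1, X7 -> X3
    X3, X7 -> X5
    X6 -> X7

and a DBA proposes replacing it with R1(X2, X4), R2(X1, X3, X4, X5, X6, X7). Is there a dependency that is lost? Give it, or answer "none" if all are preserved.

X4, X5 -> X2

Check X4, X5 → X2: no single fragment contains all of {X2, X4, X5}, and the restricted closure of {X4, X5} across the fragments never reaches {X2}.
X7 → X1, X4 is preserved.
X1, X7 → X3 is preserved.
X3, X7 → X5 is preserved.
X6 → X7 is preserved.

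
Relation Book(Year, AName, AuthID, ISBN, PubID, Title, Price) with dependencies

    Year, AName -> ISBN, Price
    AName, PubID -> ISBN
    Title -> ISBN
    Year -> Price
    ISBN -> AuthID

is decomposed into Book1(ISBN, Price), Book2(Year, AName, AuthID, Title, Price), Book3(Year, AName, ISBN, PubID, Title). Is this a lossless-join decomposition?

Chase test. Columns are Year, AName, AuthID, ISBN, PubID, Title, Price; row i has aⱼ where attribute j ∈ Booki, else bᵢⱼ.
Initial tableau (one row per fragment):
  row 1: b11 b12 b13 a4 b15 b16 a7
  row 2: a1 a2 a3 b24 b25 a6 a7
  row 3: a1 a2 b33 a4 a5 a6 b37
Rows 2 and 3 agree on Year, AName; apply Year, AName→ISBN, Price and equate their ISBN, Price entries.
Rows 1 and 2 agree on ISBN; apply ISBN→AuthID and equate their AuthID entries.
Rows 1 and 3 agree on ISBN; apply ISBN→AuthID and equate their AuthID entries.
Row 3 is now all distinguished symbols — the join is lossless.

Yes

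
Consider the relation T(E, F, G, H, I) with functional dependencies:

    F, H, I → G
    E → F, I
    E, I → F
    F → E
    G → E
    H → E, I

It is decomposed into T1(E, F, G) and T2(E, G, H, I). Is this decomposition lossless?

Yes

Common attributes: T1 ∩ T2 = {E, G}.
Closure of {E, G}: E → F, I applies, adding F, I. So (E, G)⁺ = {E, F, G, I}.
This closure contains every attribute of T1, so T1 ∩ T2 → T1. The join is lossless.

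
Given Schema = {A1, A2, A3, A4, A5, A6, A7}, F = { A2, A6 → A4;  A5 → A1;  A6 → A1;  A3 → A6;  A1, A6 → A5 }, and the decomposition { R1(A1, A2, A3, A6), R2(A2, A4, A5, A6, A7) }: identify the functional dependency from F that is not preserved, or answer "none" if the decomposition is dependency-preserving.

Check A5 → A1: no single fragment contains all of {A1, A5}, and the restricted closure of {A5} across the fragments never reaches {A1}.
A2, A6 → A4 is preserved.
A6 → A1 is preserved.
A3 → A6 is preserved.
A1, A6 → A5 is preserved.

A5 → A1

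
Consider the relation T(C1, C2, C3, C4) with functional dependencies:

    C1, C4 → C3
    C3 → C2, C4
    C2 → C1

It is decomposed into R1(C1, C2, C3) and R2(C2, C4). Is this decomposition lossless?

Common attributes: R1 ∩ R2 = {C2}.
Closure of {C2}: C2 → C1 applies, adding C1. So (C2)⁺ = {C1, C2}.
The closure contains neither all of R1 = {C1, C2, C3} nor all of R2 = {C2, C4}, so the common attributes are not a superkey of either fragment. The join is lossy.

No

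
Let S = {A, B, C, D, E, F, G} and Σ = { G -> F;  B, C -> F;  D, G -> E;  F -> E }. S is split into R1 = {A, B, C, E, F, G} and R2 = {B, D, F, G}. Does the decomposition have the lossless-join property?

Common attributes: R1 ∩ R2 = {B, F, G}.
Closure of {B, F, G}: F → E applies, adding E. So (B, F, G)⁺ = {B, E, F, G}.
The closure contains neither all of R1 = {A, B, C, E, F, G} nor all of R2 = {B, D, F, G}, so the common attributes are not a superkey of either fragment. The join is lossy.

No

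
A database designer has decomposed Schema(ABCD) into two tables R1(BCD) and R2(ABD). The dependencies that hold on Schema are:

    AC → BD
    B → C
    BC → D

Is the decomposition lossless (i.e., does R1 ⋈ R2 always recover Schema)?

Common attributes: R1 ∩ R2 = {BD}.
Closure of {BD}: B → C applies, adding C. So (BD)⁺ = {BCD}.
This closure contains every attribute of R1, so R1 ∩ R2 → R1. The join is lossless.

Yes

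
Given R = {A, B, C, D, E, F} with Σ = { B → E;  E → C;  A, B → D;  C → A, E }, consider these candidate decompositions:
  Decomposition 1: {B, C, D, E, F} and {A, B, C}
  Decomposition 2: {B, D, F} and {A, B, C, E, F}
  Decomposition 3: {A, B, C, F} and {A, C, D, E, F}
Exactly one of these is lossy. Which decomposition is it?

Decomposition 1: common = {B, C}, closure = {A, B, C, D, E} → lossless.
Decomposition 2: common = {B, F}, closure = {A, B, C, D, E, F} → lossless.
Decomposition 3: common = {A, C, F}, closure = {A, C, E, F} → lossy.

Decomposition 3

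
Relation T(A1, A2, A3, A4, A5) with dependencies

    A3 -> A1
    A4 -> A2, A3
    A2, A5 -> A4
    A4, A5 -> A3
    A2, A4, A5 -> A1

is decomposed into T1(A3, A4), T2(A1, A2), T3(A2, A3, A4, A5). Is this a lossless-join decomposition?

Chase test. Columns are A1, A2, A3, A4, A5; row i has aⱼ where attribute j ∈ Ti, else bᵢⱼ.
Initial tableau (one row per fragment):
  row 1: b11 b12 a3 a4 b15
  row 2: a1 a2 b23 b24 b25
  row 3: b31 a2 a3 a4 a5
Rows 1 and 3 agree on A3; apply A3→A1 and equate their A1 entries.
Rows 1 and 3 agree on A4; apply A4→A2, A3 and equate their A2, A3 entries.
No row becomes fully distinguished — the join is lossy.

No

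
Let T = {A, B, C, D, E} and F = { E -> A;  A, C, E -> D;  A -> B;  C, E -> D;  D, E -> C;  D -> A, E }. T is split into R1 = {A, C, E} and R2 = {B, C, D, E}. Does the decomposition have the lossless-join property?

Common attributes: R1 ∩ R2 = {C, E}.
Closure of {C, E}: E → A applies, adding A; A, C, E → D applies, adding D; A → B applies, adding B. So (C, E)⁺ = {A, B, C, D, E}.
This closure contains every attribute of R1, so R1 ∩ R2 → R1. The join is lossless.

Yes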